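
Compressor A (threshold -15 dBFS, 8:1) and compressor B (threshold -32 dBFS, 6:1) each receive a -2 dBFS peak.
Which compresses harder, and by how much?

B, by 13.625 dB

A: overshoot 13 dB → output overshoot 1.625 dB → GR 11.375 dB.
B: overshoot 30 dB → output overshoot 5 dB → GR 25 dB.
Difference: 13.625 dB in favour of B.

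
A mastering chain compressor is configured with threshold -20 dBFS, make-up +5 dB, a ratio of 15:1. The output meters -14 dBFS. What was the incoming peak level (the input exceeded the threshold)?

-5 dBFS

Remove make-up: -14 − 5 = -19 dBFS.
That's 1 dB above the -20 dBFS threshold.
Undo the ratio: input overshoot = 1 × 15 = 15 dB, giving input = -5 dBFS.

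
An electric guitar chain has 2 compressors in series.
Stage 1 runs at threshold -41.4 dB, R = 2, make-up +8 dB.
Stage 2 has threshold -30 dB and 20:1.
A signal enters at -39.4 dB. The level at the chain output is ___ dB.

-32.4 dB

Stage 1: 2 dB above -41.4 dB, reduced 2:1 to 1 dB above → -40.4 dB; +8 dB make-up → -32.4 dB.
Stage 2: -32.4 dB ≤ -30 dB, so stage 2 doesn't engage; output -32.4 dB.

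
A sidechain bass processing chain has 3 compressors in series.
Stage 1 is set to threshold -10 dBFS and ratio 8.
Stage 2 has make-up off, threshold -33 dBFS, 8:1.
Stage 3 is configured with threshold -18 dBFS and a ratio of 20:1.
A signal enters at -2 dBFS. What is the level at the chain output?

Stage 1: -2 dBFS is 8 dB over -10 dBFS; at 8:1 that becomes 1 dB over, giving -9 dBFS.
Stage 2: -9 dBFS is 24 dB over -33 dBFS; at 8:1 that becomes 3 dB over, giving -30 dBFS.
Stage 3: -30 dBFS ≤ -18 dBFS, so stage 3 doesn't engage; output -30 dBFS.

-30 dBFS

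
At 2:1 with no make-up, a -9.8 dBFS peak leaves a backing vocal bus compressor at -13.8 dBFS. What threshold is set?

-17.8 dBFS

Let T be the threshold. Output overshoot = (input overshoot)/R, so -13.8 − T = (-9.8 − T)/2.
2·(-13.8 − T) = -9.8 − T → 1·T = -27.6 − (-9.8) = -17.8.
T = -17.8/1 = -17.8 dBFS.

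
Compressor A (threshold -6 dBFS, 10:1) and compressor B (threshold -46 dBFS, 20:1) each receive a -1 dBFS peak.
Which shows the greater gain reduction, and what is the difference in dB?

A: 5 dB over, compressed to 0.5 dB over, so 4.5 dB of GR.
B: 45 dB over, compressed to 2.25 dB over, so 42.75 dB of GR.
B reduces 38.25 dB more.

B, by 38.25 dB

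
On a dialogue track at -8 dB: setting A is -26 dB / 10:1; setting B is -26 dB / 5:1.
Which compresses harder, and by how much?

A: GR = 18 − 18/10 = 16.2 dB.
B: GR = 18 − 18/5 = 14.4 dB.
A applies 1.8 dB more gain reduction.

A, by 1.8 dB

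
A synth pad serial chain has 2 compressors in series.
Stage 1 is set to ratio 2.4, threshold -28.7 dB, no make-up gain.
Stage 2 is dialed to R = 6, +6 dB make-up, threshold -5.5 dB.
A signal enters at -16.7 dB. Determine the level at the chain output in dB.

-17.7 dB

Stage 1: -16.7 dB is 12 dB over -28.7 dB; at 2.4:1 that becomes 5 dB over, giving -23.7 dB.
Stage 2: -23.7 dB ≤ -5.5 dB, so stage 2 doesn't engage; make-up brings it to -17.7 dB.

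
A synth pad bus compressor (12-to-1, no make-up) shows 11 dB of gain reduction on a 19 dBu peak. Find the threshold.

Gain reduction = 19 − 8 = 11 dB; output overshoot = GR / (R − 1) = 11 / 11 = 1 dB.
Threshold = output − output overshoot = 8 − 1 = 7 dBu.

7 dBu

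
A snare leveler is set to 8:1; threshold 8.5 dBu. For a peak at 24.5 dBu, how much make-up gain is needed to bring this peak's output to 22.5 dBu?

12 dB

Overshoot 16 dB → 16/8 = 2 dB after compression, so the compressed level is 8.5 + 2 = 10.5 dBu.
Make-up = target − compressed = 22.5 − 10.5 = 12 dB.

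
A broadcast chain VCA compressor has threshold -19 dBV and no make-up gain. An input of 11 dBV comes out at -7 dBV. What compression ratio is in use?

Input overshoot = 11 − (-19) = 30 dB; output overshoot = -7 − (-19) = 12 dB.
Ratio = 30 / 12 = 2.5.

2.5:1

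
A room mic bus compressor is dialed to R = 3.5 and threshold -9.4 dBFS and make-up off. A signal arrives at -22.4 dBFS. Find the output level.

-22.4 dBFS

-22.4 dBFS is 13 dB below the -9.4 dBFS threshold, so no gain reduction is applied.
Output = input = -22.4 dBFS.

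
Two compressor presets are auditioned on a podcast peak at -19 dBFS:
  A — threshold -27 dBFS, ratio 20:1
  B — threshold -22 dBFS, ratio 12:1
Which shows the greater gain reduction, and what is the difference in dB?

A, by 4.85 dB

A: overshoot 8 dB → output overshoot 0.4 dB → GR 7.6 dB.
B: overshoot 3 dB → output overshoot 0.25 dB → GR 2.75 dB.
Difference: 4.85 dB in favour of A.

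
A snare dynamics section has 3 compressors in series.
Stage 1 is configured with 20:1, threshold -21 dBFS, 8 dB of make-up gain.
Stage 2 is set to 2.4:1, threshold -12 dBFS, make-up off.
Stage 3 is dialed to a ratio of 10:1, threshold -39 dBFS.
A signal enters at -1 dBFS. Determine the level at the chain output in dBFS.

Stage 1: 20 dB above -21 dBFS, reduced 20:1 to 1 dB above → -20 dBFS; +8 dB make-up → -12 dBFS.
Stage 2: -12 dBFS is at or below the -12 dBFS threshold — no compression; output -12 dBFS.
Stage 3: -12 dBFS is 27 dB over -39 dBFS; at 10:1 that becomes 2.7 dB over, giving -36.3 dBFS.

-36.3 dBFS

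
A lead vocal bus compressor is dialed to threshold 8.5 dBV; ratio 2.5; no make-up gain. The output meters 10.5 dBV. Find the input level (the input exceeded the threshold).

13.5 dBV

Post-compression overshoot = 10.5 − 8.5 = 2 dB.
Before 2.5:1 compression the overshoot was 2 × 2.5 = 5 dB, so input = 8.5 + 5 = 13.5 dBV.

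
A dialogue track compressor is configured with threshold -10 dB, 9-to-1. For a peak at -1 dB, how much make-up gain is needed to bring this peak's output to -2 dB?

The peak compresses to -10 + 9/9 = -9 dB.
To reach -2 dB requires -2 − (-9) = 7 dB of make-up.

7 dB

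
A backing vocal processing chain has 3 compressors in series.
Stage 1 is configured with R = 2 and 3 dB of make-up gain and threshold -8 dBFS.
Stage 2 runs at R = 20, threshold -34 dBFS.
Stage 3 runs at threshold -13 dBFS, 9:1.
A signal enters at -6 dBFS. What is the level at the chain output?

Stage 1: overshoot 2 dB → 2/2 = 1 dB → -7 dBFS; +3 dB make-up → -4 dBFS.
Stage 2: overshoot 30 dB → 30/20 = 1.5 dB → -32.5 dBFS.
Stage 3: -32.5 dBFS is at or below the -13 dBFS threshold — no compression; output -32.5 dBFS.

-32.5 dBFS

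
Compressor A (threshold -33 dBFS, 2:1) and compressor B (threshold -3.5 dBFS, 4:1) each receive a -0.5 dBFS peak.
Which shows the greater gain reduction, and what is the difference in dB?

A, by 14 dB

A: GR = 32.5 − 32.5/2 = 16.25 dB.
B: GR = 3 − 3/4 = 2.25 dB.
A applies 14 dB more gain reduction.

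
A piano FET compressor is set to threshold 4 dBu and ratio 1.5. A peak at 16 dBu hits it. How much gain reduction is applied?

Overshoot = 16 − 4 = 12 dB.
A 1.5:1 ratio leaves 8 dB of that excess.
Gain reduction = 12 − 8 = 4 dB.

4 dB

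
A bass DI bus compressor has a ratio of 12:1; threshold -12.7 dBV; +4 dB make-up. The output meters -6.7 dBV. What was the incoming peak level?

Stripping the +4 dB make-up gives -10.7 dBV at the gain stage.
That's 2 dB above the -12.7 dBV threshold.
Before 12:1 compression the overshoot was 2 × 12 = 24 dB, so input = -12.7 + 24 = 11.3 dBV.

11.3 dBV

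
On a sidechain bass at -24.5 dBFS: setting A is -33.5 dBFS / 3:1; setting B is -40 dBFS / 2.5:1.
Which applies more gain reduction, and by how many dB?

A: GR = 9 − 9/3 = 6 dB.
B: GR = 15.5 − 15.5/2.5 = 9.3 dB.
B reduces 3.3 dB more.

B, by 3.3 dB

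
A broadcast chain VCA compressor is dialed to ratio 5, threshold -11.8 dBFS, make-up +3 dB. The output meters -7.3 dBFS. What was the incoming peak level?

Stripping the +3 dB make-up gives -10.3 dBFS at the gain stage.
That's 1.5 dB above the -11.8 dBFS threshold.
Input overshoot = R × output overshoot = 7.5 dB → input = -11.8 + 7.5 = -4.3 dBFS.

-4.3 dBFS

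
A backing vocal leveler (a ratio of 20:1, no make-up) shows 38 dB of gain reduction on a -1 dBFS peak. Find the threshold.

-41 dBFS

Gain reduction = -1 − (-39) = 38 dB; output overshoot = GR / (R − 1) = 38 / 19 = 2 dB.
Threshold = output − output overshoot = -39 − 2 = -41 dBFS.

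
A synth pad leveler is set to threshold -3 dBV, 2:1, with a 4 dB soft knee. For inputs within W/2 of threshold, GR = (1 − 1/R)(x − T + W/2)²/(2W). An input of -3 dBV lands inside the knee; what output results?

x − T + W/2 = -3 − (-3) + 2 = 2.
GR = (1 − 1/2) × 2² / 8 = 0.5 × 4 / 8 = 0.25 dB.
Output = -3 − 0.25 = -3.25 dBV.

-3.25 dBV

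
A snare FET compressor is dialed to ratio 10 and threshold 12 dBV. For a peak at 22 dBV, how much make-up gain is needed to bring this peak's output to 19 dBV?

Overshoot 10 dB → 10/10 = 1 dB after compression, so the compressed level is 12 + 1 = 13 dBV.
Make-up = target − compressed = 19 − 13 = 6 dB.

6 dB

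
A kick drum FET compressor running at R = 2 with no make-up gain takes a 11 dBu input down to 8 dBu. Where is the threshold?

5 dBu

Let T be the threshold. Output overshoot = (input overshoot)/R, so 8 − T = (11 − T)/2.
2·(8 − T) = 11 − T → 1·T = 16 − 11 = 5.
T = 5/1 = 5 dBu.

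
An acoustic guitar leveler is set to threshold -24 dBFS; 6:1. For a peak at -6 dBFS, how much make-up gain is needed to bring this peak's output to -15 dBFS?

6 dB

The peak compresses to -24 + 18/6 = -21 dBFS.
To reach -15 dBFS requires -15 − (-21) = 6 dB of make-up.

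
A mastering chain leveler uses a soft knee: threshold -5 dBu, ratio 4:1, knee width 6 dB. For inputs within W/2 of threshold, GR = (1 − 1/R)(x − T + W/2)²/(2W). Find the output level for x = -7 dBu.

x − T + W/2 = -7 − (-5) + 3 = 1.
GR = (1 − 1/4) × 1² / 12 = 0.75 × 1 / 12 = 0.0625 dB.
Output = -7 − 0.0625 = -7.0625 dBu.

-7.0625 dBu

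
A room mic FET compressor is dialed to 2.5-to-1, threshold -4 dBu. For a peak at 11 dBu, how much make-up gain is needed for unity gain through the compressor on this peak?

The peak compresses to -4 + 15/2.5 = 2 dBu.
To reach 11 dBu requires 11 − 2 = 9 dB of make-up.

9 dB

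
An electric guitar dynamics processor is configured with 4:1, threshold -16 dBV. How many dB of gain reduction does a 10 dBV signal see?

19.5 dB

Overshoot = 10 − (-16) = 26 dB.
After 4:1 compression the overshoot becomes 26/4 = 6.5 dB.
So the signal is attenuated by 26 − 6.5 = 19.5 dB.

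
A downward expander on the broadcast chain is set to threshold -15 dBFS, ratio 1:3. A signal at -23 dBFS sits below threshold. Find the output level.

-39 dBFS

Undershoot = (-15) − (-23) = 8 dB.
At 1:3, that expands to 24 dB under threshold.
Output = -15 − 24 = -39 dBFS.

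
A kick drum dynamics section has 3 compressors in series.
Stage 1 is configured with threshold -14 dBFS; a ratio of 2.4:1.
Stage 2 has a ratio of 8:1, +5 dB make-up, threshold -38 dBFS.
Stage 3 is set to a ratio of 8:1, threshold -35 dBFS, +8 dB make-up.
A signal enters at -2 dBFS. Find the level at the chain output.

-26.296875 dBFS

Stage 1: overshoot 12 dB → 12/2.4 = 5 dB → -9 dBFS.
Stage 2: -9 dBFS is 29 dB over -38 dBFS; at 8:1 that becomes 3.625 dB over, giving -34.375 dBFS; +5 dB make-up → -29.375 dBFS.
Stage 3: 5.625 dB above -35 dBFS, reduced 8:1 to 0.703125 dB above → -34.296875 dBFS; +8 dB make-up → -26.296875 dBFS.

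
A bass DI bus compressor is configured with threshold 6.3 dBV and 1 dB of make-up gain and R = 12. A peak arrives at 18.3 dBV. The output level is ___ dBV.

Overshoot: 18.3 − 6.3 = 12 dB.
The 12 dB excess becomes 1 dB after 12:1 reduction.
Output = 6.3 + 1 = 7.3 dBV; make-up adds 1 dB, giving 8.3 dBV.

8.3 dBV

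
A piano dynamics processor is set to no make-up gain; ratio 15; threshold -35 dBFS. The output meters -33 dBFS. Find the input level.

That's 2 dB above the -35 dBFS threshold.
Input overshoot = R × output overshoot = 30 dB → input = -35 + 30 = -5 dBFS.

-5 dBFS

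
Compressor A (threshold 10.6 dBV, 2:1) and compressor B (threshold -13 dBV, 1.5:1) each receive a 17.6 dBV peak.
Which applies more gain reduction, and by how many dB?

B, by 6.7 dB

A: overshoot 7 dB → output overshoot 3.5 dB → GR 3.5 dB.
B: overshoot 30.6 dB → output overshoot 20.4 dB → GR 10.2 dB.
B applies 6.7 dB more gain reduction.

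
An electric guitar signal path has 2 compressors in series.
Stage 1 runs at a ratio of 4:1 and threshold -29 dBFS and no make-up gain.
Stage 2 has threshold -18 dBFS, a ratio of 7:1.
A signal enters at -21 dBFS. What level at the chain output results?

Stage 1: -21 dBFS is 8 dB over -29 dBFS; at 4:1 that becomes 2 dB over, giving -27 dBFS.
Stage 2: -27 dBFS is at or below the -18 dBFS threshold — no compression; output -27 dBFS.

-27 dBFS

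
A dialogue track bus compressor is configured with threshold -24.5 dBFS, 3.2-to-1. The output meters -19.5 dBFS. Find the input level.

That's 5 dB above the -24.5 dBFS threshold.
Input overshoot = R × output overshoot = 16 dB → input = -24.5 + 16 = -8.5 dBFS.

-8.5 dBFS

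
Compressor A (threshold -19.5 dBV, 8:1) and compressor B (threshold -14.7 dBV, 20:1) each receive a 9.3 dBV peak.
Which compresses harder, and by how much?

A: GR = 28.8 − 28.8/8 = 25.2 dB.
B: GR = 24 − 24/20 = 22.8 dB.
A reduces 2.4 dB more.

A, by 2.4 dB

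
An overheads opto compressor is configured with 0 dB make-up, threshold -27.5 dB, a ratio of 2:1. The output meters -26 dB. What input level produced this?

-24.5 dB

That's 1.5 dB above the -27.5 dB threshold.
Before 2:1 compression the overshoot was 1.5 × 2 = 3 dB, so input = -27.5 + 3 = -24.5 dB.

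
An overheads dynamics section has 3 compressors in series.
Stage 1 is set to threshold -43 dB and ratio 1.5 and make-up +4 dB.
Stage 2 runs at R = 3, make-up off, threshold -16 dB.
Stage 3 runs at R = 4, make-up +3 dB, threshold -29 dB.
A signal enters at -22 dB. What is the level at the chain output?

-25 dB

Stage 1: 21 dB above -43 dB, reduced 1.5:1 to 14 dB above → -29 dB; +4 dB make-up → -25 dB.
Stage 2: -25 dB ≤ -16 dB, so stage 2 doesn't engage; output -25 dB.
Stage 3: 4 dB above -29 dB, reduced 4:1 to 1 dB above → -28 dB; +3 dB make-up → -25 dB.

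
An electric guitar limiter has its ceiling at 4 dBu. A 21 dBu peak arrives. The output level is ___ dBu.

The limiter clamps the peak to its 4 dBu ceiling.

4 dBu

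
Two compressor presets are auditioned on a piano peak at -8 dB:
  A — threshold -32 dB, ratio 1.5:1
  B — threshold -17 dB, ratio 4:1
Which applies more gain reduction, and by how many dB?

A, by 1.25 dB

A: 24 dB over, compressed to 16 dB over, so 8 dB of GR.
B: 9 dB over, compressed to 2.25 dB over, so 6.75 dB of GR.
Difference: 1.25 dB in favour of A.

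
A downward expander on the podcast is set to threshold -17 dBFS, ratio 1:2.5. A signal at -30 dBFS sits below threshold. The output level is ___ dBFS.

-49.5 dBFS

Undershoot = (-17) − (-30) = 13 dB.
At 1:2.5, that expands to 32.5 dB under threshold.
Output = -17 − 32.5 = -49.5 dBFS.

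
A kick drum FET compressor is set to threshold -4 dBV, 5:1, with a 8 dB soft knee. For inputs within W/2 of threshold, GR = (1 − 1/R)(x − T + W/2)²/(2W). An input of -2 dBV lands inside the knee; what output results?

-3.8 dBV

x − T + W/2 = -2 − (-4) + 4 = 6.
GR = (1 − 1/5) × 6² / 16 = 0.8 × 36 / 16 = 1.8 dB.
Output = -2 − 1.8 = -3.8 dBV.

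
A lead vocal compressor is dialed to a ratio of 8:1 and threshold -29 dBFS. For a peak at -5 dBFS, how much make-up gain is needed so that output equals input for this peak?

21 dB

The peak compresses to -29 + 24/8 = -26 dBFS.
To reach -5 dBFS requires -5 − (-26) = 21 dB of make-up.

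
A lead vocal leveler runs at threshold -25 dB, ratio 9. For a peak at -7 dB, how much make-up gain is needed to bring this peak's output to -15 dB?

The peak compresses to -25 + 18/9 = -23 dB.
To reach -15 dB requires -15 − (-23) = 8 dB of make-up.

8 dB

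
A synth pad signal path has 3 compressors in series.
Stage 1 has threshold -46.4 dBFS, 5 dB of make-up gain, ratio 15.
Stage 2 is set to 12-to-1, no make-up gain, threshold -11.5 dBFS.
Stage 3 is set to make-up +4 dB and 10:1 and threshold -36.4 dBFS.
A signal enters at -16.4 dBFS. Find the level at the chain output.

Stage 1: -16.4 dBFS is 30 dB over -46.4 dBFS; at 15:1 that becomes 2 dB over, giving -44.4 dBFS; +5 dB make-up → -39.4 dBFS.
Stage 2: below threshold (-39.4 ≤ -11.5); passes unchanged; output -39.4 dBFS.
Stage 3: -39.4 dBFS is at or below the -36.4 dBFS threshold — no compression; make-up brings it to -35.4 dBFS.

-35.4 dBFS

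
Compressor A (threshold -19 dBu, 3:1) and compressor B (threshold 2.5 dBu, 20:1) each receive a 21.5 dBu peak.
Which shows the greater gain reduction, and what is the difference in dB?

A: overshoot 40.5 dB → output overshoot 13.5 dB → GR 27 dB.
B: overshoot 19 dB → output overshoot 0.95 dB → GR 18.05 dB.
A applies 8.95 dB more gain reduction.

A, by 8.95 dB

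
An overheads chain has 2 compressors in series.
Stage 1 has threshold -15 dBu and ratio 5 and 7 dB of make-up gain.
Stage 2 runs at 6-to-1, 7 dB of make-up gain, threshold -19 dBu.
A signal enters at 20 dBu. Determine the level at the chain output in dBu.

-9 dBu

Stage 1: 35 dB above -15 dBu, reduced 5:1 to 7 dB above → -8 dBu; +7 dB make-up → -1 dBu.
Stage 2: overshoot 18 dB → 18/6 = 3 dB → -16 dBu; +7 dB make-up → -9 dBu.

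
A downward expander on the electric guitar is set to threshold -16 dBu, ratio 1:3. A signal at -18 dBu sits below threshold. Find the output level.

Below threshold, a 1:3 expander applies gain = (3−1)×(T − x) of attenuation.
(3−1) × 2 = 4 dB, so output = -18 − 4 = -22 dBu.

-22 dBu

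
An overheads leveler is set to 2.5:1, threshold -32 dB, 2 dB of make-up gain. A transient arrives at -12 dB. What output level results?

-12 dB sits 20 dB over threshold.
The 20 dB excess becomes 8 dB after 2.5:1 reduction.
So the level is -32 + 8 = -24 dB; make-up adds 2 dB, giving -22 dB.

-22 dB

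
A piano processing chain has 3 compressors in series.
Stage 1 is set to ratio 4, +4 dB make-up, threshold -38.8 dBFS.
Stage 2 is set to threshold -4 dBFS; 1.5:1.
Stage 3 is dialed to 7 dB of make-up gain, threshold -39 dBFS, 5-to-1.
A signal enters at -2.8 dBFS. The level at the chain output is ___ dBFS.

Stage 1: 36 dB above -38.8 dBFS, reduced 4:1 to 9 dB above → -29.8 dBFS; +4 dB make-up → -25.8 dBFS.
Stage 2: -25.8 dBFS is at or below the -4 dBFS threshold — no compression; output -25.8 dBFS.
Stage 3: -25.8 dBFS is 13.2 dB over -39 dBFS; at 5:1 that becomes 2.64 dB over, giving -36.36 dBFS; +7 dB make-up → -29.36 dBFS.

-29.36 dBFS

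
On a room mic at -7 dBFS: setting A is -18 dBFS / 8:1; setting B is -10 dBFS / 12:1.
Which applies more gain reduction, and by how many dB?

A, by 6.875 dB

A: overshoot 11 dB → output overshoot 1.375 dB → GR 9.625 dB.
B: overshoot 3 dB → output overshoot 0.25 dB → GR 2.75 dB.
Difference: 6.875 dB in favour of A.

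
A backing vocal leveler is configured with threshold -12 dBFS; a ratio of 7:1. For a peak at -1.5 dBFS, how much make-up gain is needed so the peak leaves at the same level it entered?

9 dB

The peak compresses to -12 + 10.5/7 = -10.5 dBFS.
To reach -1.5 dBFS requires -1.5 − (-10.5) = 9 dB of make-up.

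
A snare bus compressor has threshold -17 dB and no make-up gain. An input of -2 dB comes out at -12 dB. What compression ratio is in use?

3:1

Input overshoot = -2 − (-17) = 15 dB; output overshoot = -12 − (-17) = 5 dB.
Ratio = 15 / 5 = 3.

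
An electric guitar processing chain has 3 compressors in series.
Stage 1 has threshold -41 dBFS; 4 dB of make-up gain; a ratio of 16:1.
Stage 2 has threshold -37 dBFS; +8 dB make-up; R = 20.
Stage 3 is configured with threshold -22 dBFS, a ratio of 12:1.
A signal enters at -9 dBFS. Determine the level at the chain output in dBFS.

Stage 1: -9 dBFS is 32 dB over -41 dBFS; at 16:1 that becomes 2 dB over, giving -39 dBFS; +4 dB make-up → -35 dBFS.
Stage 2: overshoot 2 dB → 2/20 = 0.1 dB → -36.9 dBFS; +8 dB make-up → -28.9 dBFS.
Stage 3: below threshold (-28.9 ≤ -22); passes unchanged; output -28.9 dBFS.

-28.9 dBFS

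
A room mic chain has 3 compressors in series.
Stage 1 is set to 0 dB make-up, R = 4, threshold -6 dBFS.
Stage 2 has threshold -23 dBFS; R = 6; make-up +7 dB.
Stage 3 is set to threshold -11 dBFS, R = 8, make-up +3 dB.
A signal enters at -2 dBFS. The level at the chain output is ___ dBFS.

Stage 1: 4 dB above -6 dBFS, reduced 4:1 to 1 dB above → -5 dBFS.
Stage 2: overshoot 18 dB → 18/6 = 3 dB → -20 dBFS; +7 dB make-up → -13 dBFS.
Stage 3: -13 dBFS ≤ -11 dBFS, so stage 3 doesn't engage; make-up brings it to -10 dBFS.

-10 dBFS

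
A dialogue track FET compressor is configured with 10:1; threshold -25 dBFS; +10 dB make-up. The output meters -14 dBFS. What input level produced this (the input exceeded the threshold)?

-15 dBFS

Before make-up, the level was -14 − 10 = -24 dBFS.
That's 1 dB above the -25 dBFS threshold.
Input overshoot = R × output overshoot = 10 dB → input = -25 + 10 = -15 dBFS.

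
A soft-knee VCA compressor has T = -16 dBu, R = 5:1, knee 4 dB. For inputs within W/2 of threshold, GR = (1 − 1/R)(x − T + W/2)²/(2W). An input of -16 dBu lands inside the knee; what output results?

x − T + W/2 = -16 − (-16) + 2 = 2.
GR = (1 − 1/5) × 2² / 8 = 0.8 × 4 / 8 = 0.4 dB.
Output = -16 − 0.4 = -16.4 dBu.

-16.4 dBu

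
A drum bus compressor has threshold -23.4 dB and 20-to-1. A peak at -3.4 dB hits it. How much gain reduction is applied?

Overshoot = -3.4 − (-23.4) = 20 dB.
At 20:1, output sits 20/20 = 1 dB above threshold.
So the signal is attenuated by 20 − 1 = 19 dB.

19 dB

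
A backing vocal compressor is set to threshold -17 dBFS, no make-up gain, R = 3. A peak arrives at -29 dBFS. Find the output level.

-29 dBFS is 12 dB below the -17 dBFS threshold, so no gain reduction is applied.
Output = input = -29 dBFS.

-29 dBFS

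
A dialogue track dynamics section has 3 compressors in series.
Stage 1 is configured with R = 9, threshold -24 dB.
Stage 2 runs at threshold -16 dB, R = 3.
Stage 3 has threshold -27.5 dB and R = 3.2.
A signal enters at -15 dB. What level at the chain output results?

Stage 1: overshoot 9 dB → 9/9 = 1 dB → -23 dB.
Stage 2: -23 dB ≤ -16 dB, so stage 2 doesn't engage; output -23 dB.
Stage 3: 4.5 dB above -27.5 dB, reduced 3.2:1 to 1.40625 dB above → -26.09375 dB.

-26.09375 dB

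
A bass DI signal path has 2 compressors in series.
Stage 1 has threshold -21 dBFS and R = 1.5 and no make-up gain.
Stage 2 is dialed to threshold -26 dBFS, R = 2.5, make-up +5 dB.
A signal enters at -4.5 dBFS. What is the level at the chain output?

Stage 1: 16.5 dB above -21 dBFS, reduced 1.5:1 to 11 dB above → -10 dBFS.
Stage 2: overshoot 16 dB → 16/2.5 = 6.4 dB → -19.6 dBFS; +5 dB make-up → -14.6 dBFS.

-14.6 dBFS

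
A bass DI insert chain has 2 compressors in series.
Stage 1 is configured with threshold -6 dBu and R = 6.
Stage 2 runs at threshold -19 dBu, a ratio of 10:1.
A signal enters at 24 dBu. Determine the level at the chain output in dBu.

-17.2 dBu

Stage 1: overshoot 30 dB → 30/6 = 5 dB → -1 dBu.
Stage 2: -1 dBu is 18 dB over -19 dBu; at 10:1 that becomes 1.8 dB over, giving -17.2 dBu.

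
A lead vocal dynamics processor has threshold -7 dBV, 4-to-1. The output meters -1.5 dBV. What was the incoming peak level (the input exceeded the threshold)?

That's 5.5 dB above the -7 dBV threshold.
Input overshoot = R × output overshoot = 22 dB → input = -7 + 22 = 15 dBV.

15 dBV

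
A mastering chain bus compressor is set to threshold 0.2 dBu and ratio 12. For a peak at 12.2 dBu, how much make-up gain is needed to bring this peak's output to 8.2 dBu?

Without make-up, output = threshold + overshoot/12 = 0.2 + 1 = 1.2 dBu.
Gap to target: 7 dB.

7 dB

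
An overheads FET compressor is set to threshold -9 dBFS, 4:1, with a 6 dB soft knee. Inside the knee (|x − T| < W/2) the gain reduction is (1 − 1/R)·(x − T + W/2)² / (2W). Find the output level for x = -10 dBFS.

-10.25 dBFS

x − T + W/2 = -10 − (-9) + 3 = 2.
GR = (1 − 1/4) × 2² / 12 = 0.75 × 4 / 12 = 0.25 dB.
Output = -10 − 0.25 = -10.25 dBFS.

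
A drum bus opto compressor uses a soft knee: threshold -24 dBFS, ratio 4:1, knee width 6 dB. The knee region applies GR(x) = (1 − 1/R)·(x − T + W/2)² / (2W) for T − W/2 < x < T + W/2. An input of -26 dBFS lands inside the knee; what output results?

x − T + W/2 = -26 − (-24) + 3 = 1.
GR = (1 − 1/4) × 1² / 12 = 0.75 × 1 / 12 = 0.0625 dB.
Output = -26 − 0.0625 = -26.0625 dBFS.

-26.0625 dBFS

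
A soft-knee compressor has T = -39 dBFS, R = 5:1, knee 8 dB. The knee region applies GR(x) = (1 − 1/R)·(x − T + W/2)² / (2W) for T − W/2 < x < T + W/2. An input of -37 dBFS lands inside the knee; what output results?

x − T + W/2 = -37 − (-39) + 4 = 6.
GR = (1 − 1/5) × 6² / 16 = 0.8 × 36 / 16 = 1.8 dB.
Output = -37 − 1.8 = -38.8 dBFS.

-38.8 dBFS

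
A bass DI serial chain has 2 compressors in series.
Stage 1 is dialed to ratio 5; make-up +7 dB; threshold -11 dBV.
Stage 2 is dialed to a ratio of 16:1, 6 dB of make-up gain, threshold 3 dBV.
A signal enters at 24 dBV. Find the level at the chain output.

9 dBV

Stage 1: 35 dB above -11 dBV, reduced 5:1 to 7 dB above → -4 dBV; +7 dB make-up → 3 dBV.
Stage 2: below threshold (3 ≤ 3); passes unchanged; make-up brings it to 9 dBV.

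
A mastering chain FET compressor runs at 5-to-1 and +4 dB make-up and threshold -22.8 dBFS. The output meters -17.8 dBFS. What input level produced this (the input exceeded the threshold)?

Stripping the +4 dB make-up gives -21.8 dBFS at the gain stage.
That's 1 dB above the -22.8 dBFS threshold.
Undo the ratio: input overshoot = 1 × 5 = 5 dB, giving input = -17.8 dBFS.

-17.8 dBFS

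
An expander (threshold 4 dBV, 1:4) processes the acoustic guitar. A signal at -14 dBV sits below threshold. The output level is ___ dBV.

The input is 18 dB below the 4 dBV threshold.
A 1:4 expander multiplies undershoot by 4: 18 × 4 = 72 dB below threshold.
Output = 4 − 72 = -68 dBV.

-68 dBV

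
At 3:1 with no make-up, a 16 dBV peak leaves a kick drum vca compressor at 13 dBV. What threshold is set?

Let T be the threshold. Output overshoot = (input overshoot)/R, so 13 − T = (16 − T)/3.
3·(13 − T) = 16 − T → 2·T = 39 − 16 = 23.
T = 23/2 = 11.5 dBV.

11.5 dBV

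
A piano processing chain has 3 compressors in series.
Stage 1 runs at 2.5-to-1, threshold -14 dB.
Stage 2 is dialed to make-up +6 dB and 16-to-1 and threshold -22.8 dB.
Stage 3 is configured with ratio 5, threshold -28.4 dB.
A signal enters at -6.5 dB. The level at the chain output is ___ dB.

-25.9325 dB

Stage 1: -6.5 dB is 7.5 dB over -14 dB; at 2.5:1 that becomes 3 dB over, giving -11 dB.
Stage 2: -11 dB is 11.8 dB over -22.8 dB; at 16:1 that becomes 0.7375 dB over, giving -22.0625 dB; +6 dB make-up → -16.0625 dB.
Stage 3: 12.3375 dB above -28.4 dB, reduced 5:1 to 2.4675 dB above → -25.9325 dB.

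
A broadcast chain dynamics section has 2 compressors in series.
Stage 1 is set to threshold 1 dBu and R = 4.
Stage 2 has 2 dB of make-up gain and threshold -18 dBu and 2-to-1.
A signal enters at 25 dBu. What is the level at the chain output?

-3.5 dBu

Stage 1: 25 dBu is 24 dB over 1 dBu; at 4:1 that becomes 6 dB over, giving 7 dBu.
Stage 2: overshoot 25 dB → 25/2 = 12.5 dB → -5.5 dBu; +2 dB make-up → -3.5 dBu.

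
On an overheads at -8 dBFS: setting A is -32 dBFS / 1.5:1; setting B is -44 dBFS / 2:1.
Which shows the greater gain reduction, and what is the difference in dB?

A: 24 dB over, compressed to 16 dB over, so 8 dB of GR.
B: 36 dB over, compressed to 18 dB over, so 18 dB of GR.
B reduces 10 dB more.

B, by 10 dB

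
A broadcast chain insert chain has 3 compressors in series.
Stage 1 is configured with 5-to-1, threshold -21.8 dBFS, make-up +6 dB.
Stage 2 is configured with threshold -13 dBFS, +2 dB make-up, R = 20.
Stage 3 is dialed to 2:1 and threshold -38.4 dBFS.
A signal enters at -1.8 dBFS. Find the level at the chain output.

Stage 1: 20 dB above -21.8 dBFS, reduced 5:1 to 4 dB above → -17.8 dBFS; +6 dB make-up → -11.8 dBFS.
Stage 2: overshoot 1.2 dB → 1.2/20 = 0.06 dB → -12.94 dBFS; +2 dB make-up → -10.94 dBFS.
Stage 3: overshoot 27.46 dB → 27.46/2 = 13.73 dB → -24.67 dBFS.

-24.67 dBFS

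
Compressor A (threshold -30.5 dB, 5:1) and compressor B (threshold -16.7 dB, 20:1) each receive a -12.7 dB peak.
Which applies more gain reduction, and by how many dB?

A, by 10.44 dB

A: overshoot 17.8 dB → output overshoot 3.56 dB → GR 14.24 dB.
B: overshoot 4 dB → output overshoot 0.2 dB → GR 3.8 dB.
A applies 10.44 dB more gain reduction.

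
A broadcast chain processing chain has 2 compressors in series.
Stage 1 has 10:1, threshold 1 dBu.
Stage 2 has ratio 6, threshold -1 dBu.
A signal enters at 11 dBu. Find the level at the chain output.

Stage 1: overshoot 10 dB → 10/10 = 1 dB → 2 dBu.
Stage 2: 2 dBu is 3 dB over -1 dBu; at 6:1 that becomes 0.5 dB over, giving -0.5 dBu.

-0.5 dBu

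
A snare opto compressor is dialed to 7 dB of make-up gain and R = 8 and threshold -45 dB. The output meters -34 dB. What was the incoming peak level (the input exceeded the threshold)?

-13 dB

Remove make-up: -34 − 7 = -41 dB.
That's 4 dB above the -45 dB threshold.
Before 8:1 compression the overshoot was 4 × 8 = 32 dB, so input = -45 + 32 = -13 dB.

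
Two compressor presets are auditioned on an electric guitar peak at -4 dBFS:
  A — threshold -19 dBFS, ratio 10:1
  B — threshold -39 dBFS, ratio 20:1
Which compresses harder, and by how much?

B, by 19.75 dB

A: 15 dB over, compressed to 1.5 dB over, so 13.5 dB of GR.
B: 35 dB over, compressed to 1.75 dB over, so 33.25 dB of GR.
Difference: 19.75 dB in favour of B.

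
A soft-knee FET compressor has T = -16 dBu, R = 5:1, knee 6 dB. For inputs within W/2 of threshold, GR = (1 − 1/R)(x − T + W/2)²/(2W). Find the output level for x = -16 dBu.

x − T + W/2 = -16 − (-16) + 3 = 3.
GR = (1 − 1/5) × 3² / 12 = 0.8 × 9 / 12 = 0.6 dB.
Output = -16 − 0.6 = -16.6 dBu.

-16.6 dBu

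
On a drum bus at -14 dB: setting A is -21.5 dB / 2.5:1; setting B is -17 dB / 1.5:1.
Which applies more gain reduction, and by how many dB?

A, by 3.5 dB

A: 7.5 dB over, compressed to 3 dB over, so 4.5 dB of GR.
B: 3 dB over, compressed to 2 dB over, so 1 dB of GR.
A reduces 3.5 dB more.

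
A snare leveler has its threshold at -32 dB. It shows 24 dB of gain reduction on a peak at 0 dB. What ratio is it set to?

Input overshoot = 0 − (-32) = 32 dB.
Output overshoot = 32 − 24 = 8 dB.
Ratio = input overshoot / output overshoot = 32 / 8 = 4.

4:1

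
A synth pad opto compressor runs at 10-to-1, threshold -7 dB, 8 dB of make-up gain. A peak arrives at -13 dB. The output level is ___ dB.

-5 dB

-13 dB is 6 dB below the -7 dB threshold, so no gain reduction is applied.
Make-up gain adds 8 dB: -13 + 8 = -5 dB.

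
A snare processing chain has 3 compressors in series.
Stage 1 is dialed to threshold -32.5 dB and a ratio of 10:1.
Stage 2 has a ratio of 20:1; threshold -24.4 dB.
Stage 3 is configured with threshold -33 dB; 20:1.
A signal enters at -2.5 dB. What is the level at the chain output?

Stage 1: -2.5 dB is 30 dB over -32.5 dB; at 10:1 that becomes 3 dB over, giving -29.5 dB.
Stage 2: -29.5 dB is at or below the -24.4 dB threshold — no compression; output -29.5 dB.
Stage 3: 3.5 dB above -33 dB, reduced 20:1 to 0.175 dB above → -32.825 dB.

-32.825 dB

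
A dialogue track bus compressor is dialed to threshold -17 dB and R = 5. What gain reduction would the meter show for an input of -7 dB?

The signal is 10 dB above threshold.
After 5:1 compression the overshoot becomes 10/5 = 2 dB.
GR = overshoot in − overshoot out = 10 − 2 = 8 dB.

8 dB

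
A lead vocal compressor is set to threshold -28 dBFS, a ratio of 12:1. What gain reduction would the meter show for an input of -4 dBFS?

The signal is 24 dB above threshold.
A 12:1 ratio leaves 2 dB of that excess.
So the signal is attenuated by 24 − 2 = 22 dB.

22 dB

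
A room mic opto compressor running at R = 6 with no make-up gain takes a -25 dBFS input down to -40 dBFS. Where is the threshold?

-43 dBFS

Let T be the threshold. Output overshoot = (input overshoot)/R, so -40 − T = (-25 − T)/6.
6·(-40 − T) = -25 − T → 5·T = -240 − (-25) = -215.
T = -215/5 = -43 dBFS.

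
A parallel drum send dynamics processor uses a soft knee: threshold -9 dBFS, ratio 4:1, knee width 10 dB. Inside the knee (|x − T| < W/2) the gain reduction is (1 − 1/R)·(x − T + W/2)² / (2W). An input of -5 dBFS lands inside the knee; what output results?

-8.0375 dBFS

x − T + W/2 = -5 − (-9) + 5 = 9.
GR = (1 − 1/4) × 9² / 20 = 0.75 × 81 / 20 = 3.0375 dB.
Output = -5 − 3.0375 = -8.0375 dBFS.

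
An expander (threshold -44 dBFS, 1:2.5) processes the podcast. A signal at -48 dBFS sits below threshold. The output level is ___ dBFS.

Undershoot = (-44) − (-48) = 4 dB.
At 1:2.5, that expands to 10 dB under threshold.
Output = -44 − 10 = -54 dBFS.

-54 dBFS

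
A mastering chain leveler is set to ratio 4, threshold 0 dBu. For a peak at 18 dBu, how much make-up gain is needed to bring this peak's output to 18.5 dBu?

14 dB

The peak compresses to 0 + 18/4 = 4.5 dBu.
To reach 18.5 dBu requires 18.5 − 4.5 = 14 dB of make-up.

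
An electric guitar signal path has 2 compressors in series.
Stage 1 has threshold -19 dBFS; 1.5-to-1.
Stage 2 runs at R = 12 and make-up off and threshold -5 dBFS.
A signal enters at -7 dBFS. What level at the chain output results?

Stage 1: 12 dB above -19 dBFS, reduced 1.5:1 to 8 dB above → -11 dBFS.
Stage 2: -11 dBFS ≤ -5 dBFS, so stage 2 doesn't engage; output -11 dBFS.

-11 dBFS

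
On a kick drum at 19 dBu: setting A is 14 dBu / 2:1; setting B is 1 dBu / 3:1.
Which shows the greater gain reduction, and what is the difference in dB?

A: 5 dB over, compressed to 2.5 dB over, so 2.5 dB of GR.
B: 18 dB over, compressed to 6 dB over, so 12 dB of GR.
B reduces 9.5 dB more.

B, by 9.5 dB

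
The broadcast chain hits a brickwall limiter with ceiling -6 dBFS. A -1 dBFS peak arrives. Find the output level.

The limiter clamps the peak to its -6 dBFS ceiling.

-6 dBFS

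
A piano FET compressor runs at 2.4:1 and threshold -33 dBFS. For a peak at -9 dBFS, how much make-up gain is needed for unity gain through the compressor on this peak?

The peak compresses to -33 + 24/2.4 = -23 dBFS.
To reach -9 dBFS requires -9 − (-23) = 14 dB of make-up.

14 dB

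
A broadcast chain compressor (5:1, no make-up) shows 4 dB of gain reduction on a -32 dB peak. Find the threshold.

Let T be the threshold. Output overshoot = (input overshoot)/R, so -36 − T = (-32 − T)/5.
5·(-36 − T) = -32 − T → 4·T = -180 − (-32) = -148.
T = -148/4 = -37 dB.

-37 dB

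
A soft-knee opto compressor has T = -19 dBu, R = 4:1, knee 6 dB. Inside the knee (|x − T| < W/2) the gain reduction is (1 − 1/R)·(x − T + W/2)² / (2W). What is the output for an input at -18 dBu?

-19 dBu

x − T + W/2 = -18 − (-19) + 3 = 4.
GR = (1 − 1/4) × 4² / 12 = 0.75 × 16 / 12 = 1 dB.
Output = -18 − 1 = -19 dBu.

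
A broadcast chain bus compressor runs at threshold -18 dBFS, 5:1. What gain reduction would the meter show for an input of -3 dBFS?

The signal is 15 dB above threshold.
After 5:1 compression the overshoot becomes 15/5 = 3 dB.
So the signal is attenuated by 15 − 3 = 12 dB.

12 dB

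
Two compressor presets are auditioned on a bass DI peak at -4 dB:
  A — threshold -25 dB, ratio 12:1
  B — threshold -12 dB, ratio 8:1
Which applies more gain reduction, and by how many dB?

A, by 12.25 dB

A: 21 dB over, compressed to 1.75 dB over, so 19.25 dB of GR.
B: 8 dB over, compressed to 1 dB over, so 7 dB of GR.
A applies 12.25 dB more gain reduction.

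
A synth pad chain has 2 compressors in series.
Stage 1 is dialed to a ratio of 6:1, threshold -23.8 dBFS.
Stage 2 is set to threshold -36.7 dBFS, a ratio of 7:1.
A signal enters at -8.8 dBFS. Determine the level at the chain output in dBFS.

Stage 1: 15 dB above -23.8 dBFS, reduced 6:1 to 2.5 dB above → -21.3 dBFS.
Stage 2: overshoot 15.4 dB → 15.4/7 = 2.2 dB → -34.5 dBFS.

-34.5 dBFS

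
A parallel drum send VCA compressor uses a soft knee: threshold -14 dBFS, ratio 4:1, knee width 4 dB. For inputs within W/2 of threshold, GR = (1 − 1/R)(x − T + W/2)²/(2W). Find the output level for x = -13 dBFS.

-13.84375 dBFS

x − T + W/2 = -13 − (-14) + 2 = 3.
GR = (1 − 1/4) × 3² / 8 = 0.75 × 9 / 8 = 0.84375 dB.
Output = -13 − 0.84375 = -13.84375 dBFS.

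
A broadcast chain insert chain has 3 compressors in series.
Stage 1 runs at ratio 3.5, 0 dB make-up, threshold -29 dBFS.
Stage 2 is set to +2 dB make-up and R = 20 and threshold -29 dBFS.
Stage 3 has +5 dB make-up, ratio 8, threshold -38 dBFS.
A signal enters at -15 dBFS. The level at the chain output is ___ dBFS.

Stage 1: -15 dBFS is 14 dB over -29 dBFS; at 3.5:1 that becomes 4 dB over, giving -25 dBFS.
Stage 2: -25 dBFS is 4 dB over -29 dBFS; at 20:1 that becomes 0.2 dB over, giving -28.8 dBFS; +2 dB make-up → -26.8 dBFS.
Stage 3: 11.2 dB above -38 dBFS, reduced 8:1 to 1.4 dB above → -36.6 dBFS; +5 dB make-up → -31.6 dBFS.

-31.6 dBFS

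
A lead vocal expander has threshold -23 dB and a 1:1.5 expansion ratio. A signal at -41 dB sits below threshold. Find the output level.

Undershoot = (-23) − (-41) = 18 dB.
At 1:1.5, that expands to 27 dB under threshold.
Output = -23 − 27 = -50 dB.

-50 dB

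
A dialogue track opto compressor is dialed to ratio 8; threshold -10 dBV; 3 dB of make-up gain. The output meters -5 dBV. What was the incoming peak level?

6 dBV

Before make-up, the level was -5 − 3 = -8 dBV.
The compressed level sits -8 − (-10) = 2 dB over threshold.
Input overshoot = R × output overshoot = 16 dB → input = -10 + 16 = 6 dBV.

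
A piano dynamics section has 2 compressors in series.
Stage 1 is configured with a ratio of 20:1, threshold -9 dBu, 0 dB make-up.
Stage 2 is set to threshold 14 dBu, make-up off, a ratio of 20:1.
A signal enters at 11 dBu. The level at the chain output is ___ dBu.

Stage 1: overshoot 20 dB → 20/20 = 1 dB → -8 dBu.
Stage 2: -8 dBu ≤ 14 dBu, so stage 2 doesn't engage; output -8 dBu.

-8 dBu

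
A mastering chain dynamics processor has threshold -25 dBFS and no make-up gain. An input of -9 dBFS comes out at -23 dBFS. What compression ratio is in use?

Input overshoot = -9 − (-25) = 16 dB; output overshoot = -23 − (-25) = 2 dB.
Ratio = 16 / 2 = 8.

8:1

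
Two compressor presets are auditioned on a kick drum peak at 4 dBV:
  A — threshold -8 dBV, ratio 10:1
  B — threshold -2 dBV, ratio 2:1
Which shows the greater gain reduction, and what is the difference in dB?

A, by 7.8 dB

A: 12 dB over, compressed to 1.2 dB over, so 10.8 dB of GR.
B: 6 dB over, compressed to 3 dB over, so 3 dB of GR.
A applies 7.8 dB more gain reduction.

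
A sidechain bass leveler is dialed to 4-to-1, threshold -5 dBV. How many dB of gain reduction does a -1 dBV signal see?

3 dB

-1 dBV exceeds the threshold by 4 dB.
A 4:1 ratio leaves 1 dB of that excess.
So the signal is attenuated by 4 − 1 = 3 dB.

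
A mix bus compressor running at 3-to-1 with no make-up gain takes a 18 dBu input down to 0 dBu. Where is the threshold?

Gain reduction = 18 − 0 = 18 dB; output overshoot = GR / (R − 1) = 18 / 2 = 9 dB.
Threshold = output − output overshoot = 0 − 9 = -9 dBu.

-9 dBu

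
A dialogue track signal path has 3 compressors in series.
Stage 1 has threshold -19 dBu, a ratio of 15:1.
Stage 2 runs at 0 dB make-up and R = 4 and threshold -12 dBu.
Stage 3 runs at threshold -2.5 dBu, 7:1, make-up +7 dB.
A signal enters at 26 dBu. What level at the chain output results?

Stage 1: 45 dB above -19 dBu, reduced 15:1 to 3 dB above → -16 dBu.
Stage 2: below threshold (-16 ≤ -12); passes unchanged; output -16 dBu.
Stage 3: -16 dBu ≤ -2.5 dBu, so stage 3 doesn't engage; make-up brings it to -9 dBu.

-9 dBu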